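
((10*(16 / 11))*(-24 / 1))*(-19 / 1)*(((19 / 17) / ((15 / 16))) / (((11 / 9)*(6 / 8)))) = 17743872 / 2057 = 8626.09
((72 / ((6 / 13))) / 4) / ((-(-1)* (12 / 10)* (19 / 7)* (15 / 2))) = 91 / 57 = 1.60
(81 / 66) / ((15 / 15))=27 / 22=1.23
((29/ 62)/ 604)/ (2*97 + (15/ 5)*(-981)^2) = 29/ 108122749096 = 0.00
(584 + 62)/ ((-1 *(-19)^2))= -34/ 19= -1.79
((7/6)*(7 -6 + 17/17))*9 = 21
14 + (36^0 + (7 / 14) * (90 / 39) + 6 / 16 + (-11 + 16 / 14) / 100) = 299031 / 18200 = 16.43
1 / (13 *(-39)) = -1 / 507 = -0.00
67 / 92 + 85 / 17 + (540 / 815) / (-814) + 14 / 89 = 5.88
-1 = -1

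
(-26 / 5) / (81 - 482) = 26 / 2005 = 0.01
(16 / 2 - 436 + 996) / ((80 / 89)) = 6319 / 10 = 631.90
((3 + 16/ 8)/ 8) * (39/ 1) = 195/ 8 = 24.38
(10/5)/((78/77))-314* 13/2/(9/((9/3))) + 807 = 5017/39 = 128.64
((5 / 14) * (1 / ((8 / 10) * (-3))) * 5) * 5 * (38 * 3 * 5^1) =-2120.54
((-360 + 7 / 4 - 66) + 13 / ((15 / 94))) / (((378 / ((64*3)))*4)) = -41134 / 945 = -43.53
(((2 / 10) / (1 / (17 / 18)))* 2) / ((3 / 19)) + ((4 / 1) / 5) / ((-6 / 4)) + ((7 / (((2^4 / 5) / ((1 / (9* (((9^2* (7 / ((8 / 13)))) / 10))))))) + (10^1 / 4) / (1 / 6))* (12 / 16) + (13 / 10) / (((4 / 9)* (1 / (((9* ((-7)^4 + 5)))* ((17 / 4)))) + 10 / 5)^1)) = 13.76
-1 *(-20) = 20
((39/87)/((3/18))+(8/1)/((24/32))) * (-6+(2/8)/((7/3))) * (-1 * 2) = 4565/29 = 157.41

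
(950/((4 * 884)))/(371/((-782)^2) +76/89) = 380179075/1209229918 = 0.31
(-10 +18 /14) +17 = 58 /7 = 8.29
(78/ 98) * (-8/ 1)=-312/ 49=-6.37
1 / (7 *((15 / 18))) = 6 / 35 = 0.17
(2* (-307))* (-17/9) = 10438/9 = 1159.78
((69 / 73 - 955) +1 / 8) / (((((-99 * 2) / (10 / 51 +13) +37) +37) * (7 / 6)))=-160682115 / 11593568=-13.86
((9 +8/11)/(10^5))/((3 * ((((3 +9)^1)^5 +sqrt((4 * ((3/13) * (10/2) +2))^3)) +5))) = 58496353123/448925108554391700000 - 57031 * sqrt(533)/56115638569298962500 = 0.00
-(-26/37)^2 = -676/1369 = -0.49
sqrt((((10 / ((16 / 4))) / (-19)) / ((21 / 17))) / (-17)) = sqrt(3990) / 798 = 0.08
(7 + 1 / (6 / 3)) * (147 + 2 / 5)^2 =1629507 / 10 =162950.70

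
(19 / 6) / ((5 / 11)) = 209 / 30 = 6.97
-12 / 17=-0.71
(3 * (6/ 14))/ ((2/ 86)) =387/ 7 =55.29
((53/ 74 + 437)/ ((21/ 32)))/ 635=172752/ 164465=1.05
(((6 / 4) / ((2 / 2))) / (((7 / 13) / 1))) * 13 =507 / 14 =36.21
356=356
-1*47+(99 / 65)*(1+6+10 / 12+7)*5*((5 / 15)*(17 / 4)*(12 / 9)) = 12977 / 78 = 166.37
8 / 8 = 1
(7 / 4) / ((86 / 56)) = 49 / 43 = 1.14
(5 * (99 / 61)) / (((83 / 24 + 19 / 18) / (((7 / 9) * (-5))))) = -5544 / 793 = -6.99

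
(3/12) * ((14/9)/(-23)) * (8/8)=-0.02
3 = 3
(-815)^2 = 664225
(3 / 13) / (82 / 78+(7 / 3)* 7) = 3 / 226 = 0.01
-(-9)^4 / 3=-2187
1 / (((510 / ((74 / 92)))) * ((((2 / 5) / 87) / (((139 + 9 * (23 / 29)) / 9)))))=78403 / 14076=5.57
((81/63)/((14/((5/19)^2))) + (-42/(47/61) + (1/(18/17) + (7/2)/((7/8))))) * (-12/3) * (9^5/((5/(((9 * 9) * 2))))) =1576589158203768/4156915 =379269039.23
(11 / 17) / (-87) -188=-278063 / 1479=-188.01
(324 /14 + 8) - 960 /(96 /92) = -6222 /7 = -888.86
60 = 60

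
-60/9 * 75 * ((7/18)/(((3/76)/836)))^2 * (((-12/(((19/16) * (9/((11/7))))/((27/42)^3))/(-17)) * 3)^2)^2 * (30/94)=-1349397437965917880320000/2662355855568802463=-506843.38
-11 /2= -5.50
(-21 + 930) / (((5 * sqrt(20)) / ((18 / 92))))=8181 * sqrt(5) / 2300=7.95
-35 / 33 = -1.06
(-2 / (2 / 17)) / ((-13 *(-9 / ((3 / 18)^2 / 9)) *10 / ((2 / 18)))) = -17 / 3411720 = -0.00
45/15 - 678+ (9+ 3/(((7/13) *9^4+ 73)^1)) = -31219377/46876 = -666.00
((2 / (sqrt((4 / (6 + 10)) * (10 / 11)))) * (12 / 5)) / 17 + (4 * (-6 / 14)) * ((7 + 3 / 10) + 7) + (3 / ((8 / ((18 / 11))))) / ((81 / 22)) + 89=24 * sqrt(110) / 425 + 13577 / 210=65.24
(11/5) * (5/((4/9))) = 99/4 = 24.75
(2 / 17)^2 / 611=4 / 176579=0.00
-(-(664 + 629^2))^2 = -157057653025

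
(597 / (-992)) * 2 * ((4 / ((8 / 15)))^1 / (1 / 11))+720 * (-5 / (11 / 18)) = -5990.21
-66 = -66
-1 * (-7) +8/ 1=15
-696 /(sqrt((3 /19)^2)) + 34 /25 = -110166 /25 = -4406.64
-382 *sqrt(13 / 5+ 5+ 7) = -382 *sqrt(365) / 5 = -1459.62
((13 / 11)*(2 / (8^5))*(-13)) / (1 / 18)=-1521 / 90112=-0.02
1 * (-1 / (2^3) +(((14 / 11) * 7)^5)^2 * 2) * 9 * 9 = 105892635770525145582423 / 207499396808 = 510327439016.64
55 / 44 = 5 / 4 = 1.25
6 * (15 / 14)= 45 / 7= 6.43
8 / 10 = 4 / 5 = 0.80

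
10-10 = 0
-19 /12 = -1.58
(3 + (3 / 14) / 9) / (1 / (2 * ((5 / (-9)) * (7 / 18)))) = -635 / 486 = -1.31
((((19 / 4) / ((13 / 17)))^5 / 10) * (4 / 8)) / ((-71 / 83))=-291803639320969 / 539889725440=-540.49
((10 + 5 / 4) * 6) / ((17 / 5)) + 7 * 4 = 1627 / 34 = 47.85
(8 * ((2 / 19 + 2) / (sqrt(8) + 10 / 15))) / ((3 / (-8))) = 1280 / 323 -3840 * sqrt(2) / 323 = -12.85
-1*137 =-137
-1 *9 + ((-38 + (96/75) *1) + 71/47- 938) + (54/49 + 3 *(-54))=-65814404/57575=-1143.11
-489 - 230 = -719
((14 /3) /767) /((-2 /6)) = -0.02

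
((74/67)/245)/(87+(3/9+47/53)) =11766/230253205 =0.00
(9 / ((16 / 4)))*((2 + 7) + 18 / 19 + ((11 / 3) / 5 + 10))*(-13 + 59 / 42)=-205027 / 380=-539.54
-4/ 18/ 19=-2/ 171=-0.01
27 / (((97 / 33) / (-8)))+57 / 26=-179799 / 2522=-71.29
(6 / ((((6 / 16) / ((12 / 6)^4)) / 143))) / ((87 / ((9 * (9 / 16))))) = 61776 / 29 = 2130.21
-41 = -41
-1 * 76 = -76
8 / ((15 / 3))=1.60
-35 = -35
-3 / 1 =-3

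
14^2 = 196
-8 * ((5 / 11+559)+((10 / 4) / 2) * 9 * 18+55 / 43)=-2888076 / 473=-6105.87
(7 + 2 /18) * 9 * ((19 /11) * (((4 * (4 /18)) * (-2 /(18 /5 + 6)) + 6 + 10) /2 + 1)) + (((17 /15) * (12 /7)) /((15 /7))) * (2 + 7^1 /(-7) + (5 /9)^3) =592845992 /601425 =985.74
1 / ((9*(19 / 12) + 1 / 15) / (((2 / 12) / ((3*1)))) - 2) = 10 / 2557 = 0.00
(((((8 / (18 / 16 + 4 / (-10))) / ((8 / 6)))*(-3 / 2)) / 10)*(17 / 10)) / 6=-51 / 145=-0.35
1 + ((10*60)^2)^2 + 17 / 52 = 6739200000069 / 52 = 129600000001.33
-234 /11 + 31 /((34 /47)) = 8071 /374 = 21.58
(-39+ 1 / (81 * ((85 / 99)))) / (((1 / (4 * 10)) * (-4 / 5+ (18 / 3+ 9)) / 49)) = -5381.11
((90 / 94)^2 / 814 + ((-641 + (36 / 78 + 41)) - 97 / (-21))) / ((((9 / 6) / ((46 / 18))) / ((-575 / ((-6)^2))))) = 3862208966941925 / 238571761428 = 16188.88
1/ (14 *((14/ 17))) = 17/ 196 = 0.09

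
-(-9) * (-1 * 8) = -72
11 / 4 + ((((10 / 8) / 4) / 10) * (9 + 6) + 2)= 167 / 32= 5.22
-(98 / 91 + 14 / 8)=-147 / 52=-2.83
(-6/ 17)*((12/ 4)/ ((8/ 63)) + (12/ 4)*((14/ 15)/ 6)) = -2891/ 340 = -8.50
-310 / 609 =-0.51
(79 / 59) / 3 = 79 / 177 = 0.45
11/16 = 0.69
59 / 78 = 0.76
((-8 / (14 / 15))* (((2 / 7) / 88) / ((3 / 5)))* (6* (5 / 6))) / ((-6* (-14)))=-125 / 45276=-0.00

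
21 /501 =7 /167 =0.04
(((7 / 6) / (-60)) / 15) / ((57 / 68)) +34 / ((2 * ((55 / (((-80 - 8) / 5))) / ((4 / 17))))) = -19723 / 15390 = -1.28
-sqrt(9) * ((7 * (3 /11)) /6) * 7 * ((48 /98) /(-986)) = 18 /5423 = 0.00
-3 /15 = -1 /5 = -0.20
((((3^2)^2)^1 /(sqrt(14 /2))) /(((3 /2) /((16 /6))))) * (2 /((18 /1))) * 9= 144 * sqrt(7) /7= 54.43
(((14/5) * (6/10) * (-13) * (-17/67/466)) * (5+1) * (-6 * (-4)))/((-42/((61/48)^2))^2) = 3059930861/1208516198400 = 0.00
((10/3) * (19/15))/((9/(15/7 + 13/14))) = 817/567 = 1.44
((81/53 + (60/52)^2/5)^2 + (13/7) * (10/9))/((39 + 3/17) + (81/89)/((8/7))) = 323263335829232/2445453385799697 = 0.13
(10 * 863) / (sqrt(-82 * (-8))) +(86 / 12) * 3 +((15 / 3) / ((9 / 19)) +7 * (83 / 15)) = 407.73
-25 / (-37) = 25 / 37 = 0.68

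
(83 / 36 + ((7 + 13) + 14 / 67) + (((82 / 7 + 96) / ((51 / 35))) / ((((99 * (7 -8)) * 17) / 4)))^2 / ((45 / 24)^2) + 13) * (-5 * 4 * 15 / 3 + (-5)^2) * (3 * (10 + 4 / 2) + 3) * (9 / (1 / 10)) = -1025775785805129125 / 109690969014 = -9351506.28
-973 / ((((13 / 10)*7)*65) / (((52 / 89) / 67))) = -1112 / 77519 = -0.01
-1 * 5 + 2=-3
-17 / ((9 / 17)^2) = -4913 / 81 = -60.65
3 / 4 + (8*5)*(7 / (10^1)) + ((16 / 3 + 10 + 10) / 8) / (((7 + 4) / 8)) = 4099 / 132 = 31.05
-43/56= -0.77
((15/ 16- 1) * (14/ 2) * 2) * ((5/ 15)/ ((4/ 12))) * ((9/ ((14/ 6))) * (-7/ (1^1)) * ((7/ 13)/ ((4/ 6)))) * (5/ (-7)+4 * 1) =13041/ 208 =62.70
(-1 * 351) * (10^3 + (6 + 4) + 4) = -355914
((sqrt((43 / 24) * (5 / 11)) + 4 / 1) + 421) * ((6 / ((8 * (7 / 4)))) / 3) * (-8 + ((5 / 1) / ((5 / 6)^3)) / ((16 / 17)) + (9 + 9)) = 137 * sqrt(14190) / 6600 + 2329 / 2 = 1166.97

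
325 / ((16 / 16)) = 325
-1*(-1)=1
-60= -60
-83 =-83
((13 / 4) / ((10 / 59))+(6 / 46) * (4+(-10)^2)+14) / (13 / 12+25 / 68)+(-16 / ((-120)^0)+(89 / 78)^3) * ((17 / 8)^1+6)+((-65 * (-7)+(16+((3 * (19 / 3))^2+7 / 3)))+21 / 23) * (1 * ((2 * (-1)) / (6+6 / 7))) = -409224951113 / 1242596160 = -329.33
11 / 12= 0.92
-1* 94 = -94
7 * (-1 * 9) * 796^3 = -31774575168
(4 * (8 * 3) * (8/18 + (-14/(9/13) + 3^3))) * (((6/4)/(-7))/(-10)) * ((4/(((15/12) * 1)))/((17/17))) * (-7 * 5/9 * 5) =-8320/9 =-924.44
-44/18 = -22/9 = -2.44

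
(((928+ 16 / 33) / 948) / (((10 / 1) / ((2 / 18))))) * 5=3830 / 70389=0.05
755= 755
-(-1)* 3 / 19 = 3 / 19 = 0.16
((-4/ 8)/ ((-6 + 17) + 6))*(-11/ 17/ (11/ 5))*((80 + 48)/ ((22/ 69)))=3.47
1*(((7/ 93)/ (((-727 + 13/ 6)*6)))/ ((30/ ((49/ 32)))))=-343/ 388278720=-0.00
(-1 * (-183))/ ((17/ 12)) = 2196/ 17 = 129.18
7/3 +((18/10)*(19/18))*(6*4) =719/15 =47.93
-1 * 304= -304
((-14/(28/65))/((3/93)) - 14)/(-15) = 68.10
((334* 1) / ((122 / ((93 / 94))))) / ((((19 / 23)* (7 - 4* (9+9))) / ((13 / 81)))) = -119071 / 14707710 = -0.01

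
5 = 5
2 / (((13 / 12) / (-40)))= -960 / 13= -73.85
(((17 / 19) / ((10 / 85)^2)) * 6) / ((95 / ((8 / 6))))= 9826 / 1805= 5.44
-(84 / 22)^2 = -1764 / 121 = -14.58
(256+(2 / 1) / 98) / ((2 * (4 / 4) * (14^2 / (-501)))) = -6285045 / 19208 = -327.21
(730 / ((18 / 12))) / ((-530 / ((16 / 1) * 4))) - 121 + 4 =-175.77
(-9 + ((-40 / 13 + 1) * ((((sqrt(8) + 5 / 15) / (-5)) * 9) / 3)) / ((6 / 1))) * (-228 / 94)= 66177 / 3055 - 3078 * sqrt(2) / 3055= 20.24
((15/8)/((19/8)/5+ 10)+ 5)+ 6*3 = 9712/419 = 23.18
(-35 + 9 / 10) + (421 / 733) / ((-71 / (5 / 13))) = -230727669 / 6765590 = -34.10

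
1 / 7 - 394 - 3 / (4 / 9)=-11217 / 28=-400.61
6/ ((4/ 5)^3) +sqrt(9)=471/ 32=14.72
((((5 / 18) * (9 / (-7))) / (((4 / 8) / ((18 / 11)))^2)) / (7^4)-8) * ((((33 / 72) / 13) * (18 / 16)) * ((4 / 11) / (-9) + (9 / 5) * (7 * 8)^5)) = -124764176214763574 / 396561165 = -314615215.07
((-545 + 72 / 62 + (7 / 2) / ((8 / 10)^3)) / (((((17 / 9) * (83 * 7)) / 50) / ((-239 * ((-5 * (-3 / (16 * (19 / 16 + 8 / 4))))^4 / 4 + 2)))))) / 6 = 25544598108962175 / 13093398746624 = 1950.95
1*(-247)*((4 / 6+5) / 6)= -4199 / 18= -233.28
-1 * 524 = -524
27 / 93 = 9 / 31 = 0.29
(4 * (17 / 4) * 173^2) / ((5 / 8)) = 4070344 / 5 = 814068.80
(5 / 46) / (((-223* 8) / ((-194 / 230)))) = 97 / 1887472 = 0.00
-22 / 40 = -11 / 20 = -0.55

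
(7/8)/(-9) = -0.10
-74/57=-1.30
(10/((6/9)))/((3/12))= 60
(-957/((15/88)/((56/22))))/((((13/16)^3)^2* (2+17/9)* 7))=-1824.76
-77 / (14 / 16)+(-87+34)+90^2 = 7959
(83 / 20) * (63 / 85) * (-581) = -1787.09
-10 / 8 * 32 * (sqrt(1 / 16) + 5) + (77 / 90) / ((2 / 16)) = -9142 / 45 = -203.16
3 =3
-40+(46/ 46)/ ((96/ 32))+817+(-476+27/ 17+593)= 895.92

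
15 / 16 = 0.94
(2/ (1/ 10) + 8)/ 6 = 14/ 3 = 4.67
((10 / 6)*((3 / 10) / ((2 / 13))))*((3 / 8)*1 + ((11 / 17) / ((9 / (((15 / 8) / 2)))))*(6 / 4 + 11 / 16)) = 88673 / 52224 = 1.70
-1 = -1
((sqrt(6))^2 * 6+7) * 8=344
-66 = -66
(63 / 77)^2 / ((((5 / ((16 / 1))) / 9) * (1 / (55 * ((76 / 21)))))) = 295488 / 77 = 3837.51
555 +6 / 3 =557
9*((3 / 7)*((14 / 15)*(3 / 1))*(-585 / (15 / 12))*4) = -101088 / 5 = -20217.60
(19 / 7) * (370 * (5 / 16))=17575 / 56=313.84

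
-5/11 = -0.45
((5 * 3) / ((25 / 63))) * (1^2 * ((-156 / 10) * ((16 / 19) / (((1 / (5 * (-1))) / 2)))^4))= -386452684800 / 130321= -2965390.73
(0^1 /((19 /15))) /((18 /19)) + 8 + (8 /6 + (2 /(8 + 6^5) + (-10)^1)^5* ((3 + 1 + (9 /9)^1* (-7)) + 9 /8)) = 4018301303638505300664923 /21432626696751341568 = 187485.25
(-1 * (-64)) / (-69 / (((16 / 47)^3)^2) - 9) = -1073741824 / 743916852645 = -0.00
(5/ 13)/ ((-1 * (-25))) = 1/ 65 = 0.02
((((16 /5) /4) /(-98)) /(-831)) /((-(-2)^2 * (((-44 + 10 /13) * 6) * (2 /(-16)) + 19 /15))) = -13 /178335647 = -0.00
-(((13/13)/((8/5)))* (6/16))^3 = -3375/262144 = -0.01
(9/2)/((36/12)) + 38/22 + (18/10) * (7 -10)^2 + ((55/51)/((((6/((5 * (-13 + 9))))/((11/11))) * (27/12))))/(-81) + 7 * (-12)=-792005311/12269070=-64.55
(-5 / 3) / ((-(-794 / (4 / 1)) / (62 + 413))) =-4750 / 1191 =-3.99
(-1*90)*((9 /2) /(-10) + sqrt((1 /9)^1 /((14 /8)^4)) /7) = 26823 /686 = 39.10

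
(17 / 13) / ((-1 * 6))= -17 / 78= -0.22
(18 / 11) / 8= 9 / 44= 0.20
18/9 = 2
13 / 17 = 0.76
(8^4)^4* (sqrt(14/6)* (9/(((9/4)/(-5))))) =-5629499534213120* sqrt(21)/3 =-8599202580083422.00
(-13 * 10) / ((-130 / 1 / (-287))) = -287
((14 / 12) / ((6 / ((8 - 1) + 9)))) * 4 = 112 / 9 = 12.44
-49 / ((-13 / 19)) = 931 / 13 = 71.62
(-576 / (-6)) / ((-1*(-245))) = 96 / 245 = 0.39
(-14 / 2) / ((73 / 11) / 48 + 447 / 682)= -8.82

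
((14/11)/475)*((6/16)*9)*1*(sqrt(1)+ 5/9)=147/10450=0.01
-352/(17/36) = -12672/17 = -745.41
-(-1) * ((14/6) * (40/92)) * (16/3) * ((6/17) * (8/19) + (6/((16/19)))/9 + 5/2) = 3733660/200583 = 18.61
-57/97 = -0.59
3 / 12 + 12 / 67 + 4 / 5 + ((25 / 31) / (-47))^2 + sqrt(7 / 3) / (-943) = 3497169803 / 2844617660 - sqrt(21) / 2829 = 1.23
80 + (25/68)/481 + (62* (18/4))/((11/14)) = 156540763/359788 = 435.09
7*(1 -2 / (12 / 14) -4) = -112 / 3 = -37.33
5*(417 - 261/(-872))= 1819425/872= 2086.50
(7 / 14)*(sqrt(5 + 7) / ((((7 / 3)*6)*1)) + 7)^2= sqrt(3) + 1202 / 49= 26.26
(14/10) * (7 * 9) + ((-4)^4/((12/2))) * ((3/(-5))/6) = 1259/15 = 83.93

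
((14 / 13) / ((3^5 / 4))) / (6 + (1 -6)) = 56 / 3159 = 0.02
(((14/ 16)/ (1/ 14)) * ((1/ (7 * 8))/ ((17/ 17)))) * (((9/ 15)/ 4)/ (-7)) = -0.00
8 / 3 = 2.67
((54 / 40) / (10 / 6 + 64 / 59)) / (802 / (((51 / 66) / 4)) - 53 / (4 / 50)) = 81243 / 577713490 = 0.00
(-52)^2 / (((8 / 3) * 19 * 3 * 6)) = 169 / 57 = 2.96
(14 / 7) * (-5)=-10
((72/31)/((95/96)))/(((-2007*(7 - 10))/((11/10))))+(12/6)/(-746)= -2758491/1224810775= -0.00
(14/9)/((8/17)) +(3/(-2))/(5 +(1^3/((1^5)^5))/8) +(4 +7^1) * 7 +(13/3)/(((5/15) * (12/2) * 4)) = 237797/2952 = 80.55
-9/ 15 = -3/ 5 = -0.60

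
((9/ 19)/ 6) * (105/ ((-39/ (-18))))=945/ 247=3.83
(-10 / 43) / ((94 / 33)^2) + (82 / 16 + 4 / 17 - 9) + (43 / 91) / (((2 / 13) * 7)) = -3.23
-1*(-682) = 682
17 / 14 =1.21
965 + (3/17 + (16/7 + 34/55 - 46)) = 6035016/6545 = 922.08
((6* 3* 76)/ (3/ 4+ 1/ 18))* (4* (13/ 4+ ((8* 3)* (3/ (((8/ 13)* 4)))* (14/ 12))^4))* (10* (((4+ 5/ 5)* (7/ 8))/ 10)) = 40301418274.02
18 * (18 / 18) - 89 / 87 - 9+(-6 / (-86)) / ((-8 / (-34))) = 123805 / 14964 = 8.27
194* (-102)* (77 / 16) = -380919 / 4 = -95229.75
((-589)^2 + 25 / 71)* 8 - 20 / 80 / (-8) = 6305642567 / 2272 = 2775370.85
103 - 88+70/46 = 380/23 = 16.52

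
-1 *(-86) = 86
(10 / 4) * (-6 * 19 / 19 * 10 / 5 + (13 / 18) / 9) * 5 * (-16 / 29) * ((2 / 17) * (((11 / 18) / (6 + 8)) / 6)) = 531025 / 7547337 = 0.07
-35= -35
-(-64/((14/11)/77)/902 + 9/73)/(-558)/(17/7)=-87353/28391598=-0.00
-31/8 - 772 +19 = -6055/8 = -756.88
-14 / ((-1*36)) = 0.39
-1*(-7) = 7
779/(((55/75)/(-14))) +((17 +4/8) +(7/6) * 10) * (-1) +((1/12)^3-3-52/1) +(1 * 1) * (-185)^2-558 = 355658987/19008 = 18711.02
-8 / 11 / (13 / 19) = -152 / 143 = -1.06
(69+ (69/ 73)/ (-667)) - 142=-154544/ 2117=-73.00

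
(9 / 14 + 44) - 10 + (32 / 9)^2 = 53621 / 1134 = 47.28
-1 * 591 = -591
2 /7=0.29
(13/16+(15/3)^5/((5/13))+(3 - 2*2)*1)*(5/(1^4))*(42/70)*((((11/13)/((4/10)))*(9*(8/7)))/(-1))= -27577935/52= -530344.90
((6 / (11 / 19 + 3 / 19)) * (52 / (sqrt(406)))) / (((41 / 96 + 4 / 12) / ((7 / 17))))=142272 * sqrt(406) / 251923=11.38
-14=-14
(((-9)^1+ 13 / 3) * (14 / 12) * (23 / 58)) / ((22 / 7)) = -7889 / 11484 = -0.69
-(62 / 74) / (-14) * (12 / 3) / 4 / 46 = 31 / 23828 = 0.00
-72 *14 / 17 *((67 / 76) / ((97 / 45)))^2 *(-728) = 416914079400 / 57743033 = 7220.16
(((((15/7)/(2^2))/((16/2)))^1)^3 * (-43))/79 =-145125/887914496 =-0.00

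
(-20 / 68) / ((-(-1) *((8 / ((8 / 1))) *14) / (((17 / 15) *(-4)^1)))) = 2 / 21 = 0.10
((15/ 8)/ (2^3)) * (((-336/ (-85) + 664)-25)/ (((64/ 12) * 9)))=54651/ 17408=3.14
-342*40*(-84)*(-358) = -411384960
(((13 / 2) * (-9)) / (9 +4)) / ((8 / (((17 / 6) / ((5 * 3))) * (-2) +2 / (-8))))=113 / 320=0.35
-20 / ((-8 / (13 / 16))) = 65 / 32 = 2.03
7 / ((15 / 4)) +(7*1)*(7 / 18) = 413 / 90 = 4.59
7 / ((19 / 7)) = 49 / 19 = 2.58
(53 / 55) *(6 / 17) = 318 / 935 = 0.34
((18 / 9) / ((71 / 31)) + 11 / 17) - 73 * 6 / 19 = -493801 / 22933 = -21.53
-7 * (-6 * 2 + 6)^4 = -9072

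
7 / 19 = 0.37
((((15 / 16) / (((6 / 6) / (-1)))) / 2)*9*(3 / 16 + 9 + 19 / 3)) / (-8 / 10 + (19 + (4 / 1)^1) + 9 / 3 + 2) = -167625 / 69632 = -2.41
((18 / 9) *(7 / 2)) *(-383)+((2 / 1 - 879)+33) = -3525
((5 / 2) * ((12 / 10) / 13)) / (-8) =-3 / 104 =-0.03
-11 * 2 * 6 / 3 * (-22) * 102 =98736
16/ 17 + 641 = 10913/ 17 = 641.94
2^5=32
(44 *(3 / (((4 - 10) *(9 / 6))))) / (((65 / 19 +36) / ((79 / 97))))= -66044 / 217959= -0.30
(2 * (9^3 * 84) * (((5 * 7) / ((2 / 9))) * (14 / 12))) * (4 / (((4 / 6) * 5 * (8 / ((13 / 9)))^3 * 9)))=2260713 / 128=17661.82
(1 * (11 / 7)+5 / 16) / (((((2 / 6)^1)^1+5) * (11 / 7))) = 633 / 2816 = 0.22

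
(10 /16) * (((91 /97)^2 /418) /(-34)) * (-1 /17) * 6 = 124215 /9093008144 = 0.00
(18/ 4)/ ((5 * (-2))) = -0.45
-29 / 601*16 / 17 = -464 / 10217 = -0.05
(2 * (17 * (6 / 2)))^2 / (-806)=-12.91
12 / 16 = 3 / 4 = 0.75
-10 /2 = -5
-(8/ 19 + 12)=-236/ 19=-12.42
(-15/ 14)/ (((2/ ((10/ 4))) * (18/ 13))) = -325/ 336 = -0.97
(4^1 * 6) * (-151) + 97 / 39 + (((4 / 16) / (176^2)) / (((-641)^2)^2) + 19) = -2938918800508528166873 / 815796902588169216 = -3602.51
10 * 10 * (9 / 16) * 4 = 225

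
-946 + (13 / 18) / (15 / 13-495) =-109319929 / 115560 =-946.00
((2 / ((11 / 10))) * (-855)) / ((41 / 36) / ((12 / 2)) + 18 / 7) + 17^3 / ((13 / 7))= 49731563 / 23881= 2082.47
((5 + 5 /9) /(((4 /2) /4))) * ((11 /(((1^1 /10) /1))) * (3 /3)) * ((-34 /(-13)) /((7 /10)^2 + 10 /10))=37400000 /17433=2145.36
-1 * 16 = -16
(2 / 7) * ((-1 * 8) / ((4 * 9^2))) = -0.01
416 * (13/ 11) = 5408/ 11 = 491.64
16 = 16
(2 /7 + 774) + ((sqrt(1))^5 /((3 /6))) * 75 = 6470 /7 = 924.29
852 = 852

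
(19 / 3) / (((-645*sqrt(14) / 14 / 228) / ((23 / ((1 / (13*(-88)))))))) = 37994528*sqrt(14) / 645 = 220406.99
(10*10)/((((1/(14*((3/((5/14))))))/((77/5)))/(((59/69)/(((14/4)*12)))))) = 254408/69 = 3687.07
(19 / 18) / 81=19 / 1458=0.01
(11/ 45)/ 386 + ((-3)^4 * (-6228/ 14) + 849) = -35184.43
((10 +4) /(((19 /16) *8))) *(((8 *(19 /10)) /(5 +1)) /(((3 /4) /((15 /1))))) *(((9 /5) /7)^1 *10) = 192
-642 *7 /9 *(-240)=119840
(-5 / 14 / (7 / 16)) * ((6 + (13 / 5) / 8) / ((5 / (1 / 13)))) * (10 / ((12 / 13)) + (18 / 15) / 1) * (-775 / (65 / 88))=124578212 / 124215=1002.92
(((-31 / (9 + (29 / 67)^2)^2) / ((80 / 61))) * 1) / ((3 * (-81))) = 38105769811 / 33065545844160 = 0.00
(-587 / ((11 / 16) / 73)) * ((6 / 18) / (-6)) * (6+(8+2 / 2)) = 1714040 / 33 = 51940.61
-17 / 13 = -1.31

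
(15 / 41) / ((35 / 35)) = 15 / 41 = 0.37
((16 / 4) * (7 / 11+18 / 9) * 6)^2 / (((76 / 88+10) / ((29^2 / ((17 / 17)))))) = 814787712 / 2629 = 309923.06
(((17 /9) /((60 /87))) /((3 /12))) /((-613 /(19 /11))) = -9367 /303435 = -0.03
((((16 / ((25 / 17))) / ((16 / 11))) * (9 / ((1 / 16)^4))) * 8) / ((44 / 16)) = 320864256 / 25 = 12834570.24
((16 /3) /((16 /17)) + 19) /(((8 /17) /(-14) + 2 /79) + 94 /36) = 4174044 /440443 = 9.48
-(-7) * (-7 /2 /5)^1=-49 /10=-4.90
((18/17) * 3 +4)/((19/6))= 732/323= 2.27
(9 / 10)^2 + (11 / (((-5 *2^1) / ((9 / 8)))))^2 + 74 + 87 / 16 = 104677 / 1280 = 81.78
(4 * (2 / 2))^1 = 4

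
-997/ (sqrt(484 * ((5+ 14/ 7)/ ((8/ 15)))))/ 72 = -997 * sqrt(210)/ 83160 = -0.17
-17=-17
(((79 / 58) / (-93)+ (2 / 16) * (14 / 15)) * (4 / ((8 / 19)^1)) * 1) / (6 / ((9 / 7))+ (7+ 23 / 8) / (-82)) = 8573674 / 40216765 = 0.21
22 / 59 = 0.37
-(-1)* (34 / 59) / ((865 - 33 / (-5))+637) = 170 / 445037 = 0.00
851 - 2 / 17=14465 / 17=850.88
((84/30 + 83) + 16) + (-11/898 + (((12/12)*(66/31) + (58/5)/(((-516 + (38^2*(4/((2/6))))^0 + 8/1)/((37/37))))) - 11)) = 1311092101/14113866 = 92.89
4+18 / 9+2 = 8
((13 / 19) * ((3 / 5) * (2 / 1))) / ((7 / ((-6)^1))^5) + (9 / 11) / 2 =1026369 / 35126630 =0.03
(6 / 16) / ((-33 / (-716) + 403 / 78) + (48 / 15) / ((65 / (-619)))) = -523575 / 35269534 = -0.01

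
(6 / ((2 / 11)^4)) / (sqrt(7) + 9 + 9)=395307 / 1268- 43923 * sqrt(7) / 2536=265.93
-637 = -637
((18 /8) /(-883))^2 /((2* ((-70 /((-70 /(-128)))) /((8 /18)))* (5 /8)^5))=-288 /2436528125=-0.00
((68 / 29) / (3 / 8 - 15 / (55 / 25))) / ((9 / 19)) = -113696 / 147987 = -0.77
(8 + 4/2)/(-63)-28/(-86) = 452/2709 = 0.17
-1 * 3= -3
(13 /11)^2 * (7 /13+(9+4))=208 /11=18.91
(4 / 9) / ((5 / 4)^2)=64 / 225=0.28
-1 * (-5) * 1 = 5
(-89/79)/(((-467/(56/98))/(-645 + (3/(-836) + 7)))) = -47470019/53974459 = -0.88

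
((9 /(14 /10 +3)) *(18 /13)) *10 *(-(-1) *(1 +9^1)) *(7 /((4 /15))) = 1063125 /143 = 7434.44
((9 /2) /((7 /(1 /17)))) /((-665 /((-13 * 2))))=117 /79135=0.00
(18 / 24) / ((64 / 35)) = 105 / 256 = 0.41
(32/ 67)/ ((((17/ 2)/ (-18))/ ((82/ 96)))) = -984/ 1139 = -0.86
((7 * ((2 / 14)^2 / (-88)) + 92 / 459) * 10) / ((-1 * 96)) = -281065 / 13571712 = -0.02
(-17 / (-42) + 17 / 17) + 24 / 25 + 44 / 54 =30047 / 9450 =3.18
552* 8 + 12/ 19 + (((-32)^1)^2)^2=20006860/ 19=1052992.63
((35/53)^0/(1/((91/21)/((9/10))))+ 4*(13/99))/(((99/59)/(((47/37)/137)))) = 4397978/149043807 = 0.03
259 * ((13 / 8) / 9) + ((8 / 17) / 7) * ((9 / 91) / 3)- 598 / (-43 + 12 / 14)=14020350413 / 230007960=60.96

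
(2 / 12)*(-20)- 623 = -1879 / 3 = -626.33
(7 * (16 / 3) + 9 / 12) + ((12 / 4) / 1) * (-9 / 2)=24.58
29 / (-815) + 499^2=202935786 / 815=249000.96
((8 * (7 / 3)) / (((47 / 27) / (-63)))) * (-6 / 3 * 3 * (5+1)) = 24320.68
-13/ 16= -0.81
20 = 20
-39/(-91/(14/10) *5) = 0.12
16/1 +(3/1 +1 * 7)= 26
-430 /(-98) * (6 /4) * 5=32.91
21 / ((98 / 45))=135 / 14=9.64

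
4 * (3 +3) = 24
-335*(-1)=335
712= 712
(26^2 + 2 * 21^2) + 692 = 2250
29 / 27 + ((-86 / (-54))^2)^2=3989608 / 531441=7.51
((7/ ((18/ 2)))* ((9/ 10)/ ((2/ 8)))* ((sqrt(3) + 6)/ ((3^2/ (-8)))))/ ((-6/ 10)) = 112* sqrt(3)/ 27 + 224/ 9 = 32.07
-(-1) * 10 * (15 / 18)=25 / 3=8.33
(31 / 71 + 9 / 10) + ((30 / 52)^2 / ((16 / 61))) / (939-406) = 2740330711 / 2046549440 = 1.34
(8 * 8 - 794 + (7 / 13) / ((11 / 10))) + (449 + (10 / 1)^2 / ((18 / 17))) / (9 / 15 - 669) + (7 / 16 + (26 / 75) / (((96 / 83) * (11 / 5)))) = -1426711951 / 1955070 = -729.75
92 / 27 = 3.41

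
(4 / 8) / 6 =0.08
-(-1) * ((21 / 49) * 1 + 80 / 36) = 2.65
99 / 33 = 3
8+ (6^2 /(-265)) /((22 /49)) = 22438 /2915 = 7.70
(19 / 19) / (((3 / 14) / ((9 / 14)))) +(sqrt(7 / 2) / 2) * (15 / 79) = 15 * sqrt(14) / 316 +3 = 3.18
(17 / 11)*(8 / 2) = 68 / 11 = 6.18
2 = 2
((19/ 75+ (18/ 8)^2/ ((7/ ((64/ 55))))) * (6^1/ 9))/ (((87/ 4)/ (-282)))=-4754896/ 502425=-9.46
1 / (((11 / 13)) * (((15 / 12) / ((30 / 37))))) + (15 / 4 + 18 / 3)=17121 / 1628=10.52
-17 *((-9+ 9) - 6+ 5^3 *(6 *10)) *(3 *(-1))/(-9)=-42466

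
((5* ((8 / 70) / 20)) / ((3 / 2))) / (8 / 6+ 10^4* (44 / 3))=1 / 7700070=0.00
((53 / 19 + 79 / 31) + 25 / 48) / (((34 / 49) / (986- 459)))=8116213 / 1824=4449.68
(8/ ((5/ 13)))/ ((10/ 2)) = 104/ 25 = 4.16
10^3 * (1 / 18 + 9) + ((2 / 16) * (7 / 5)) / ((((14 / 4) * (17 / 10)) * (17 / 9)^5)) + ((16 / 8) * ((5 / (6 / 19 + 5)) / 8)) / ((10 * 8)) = 12716063395445611 / 1404227214144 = 9055.56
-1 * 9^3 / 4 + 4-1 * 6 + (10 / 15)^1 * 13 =-2107 / 12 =-175.58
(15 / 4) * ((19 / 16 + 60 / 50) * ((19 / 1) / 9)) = 3629 / 192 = 18.90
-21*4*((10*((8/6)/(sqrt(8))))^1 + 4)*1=-731.98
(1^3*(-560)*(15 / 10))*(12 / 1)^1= -10080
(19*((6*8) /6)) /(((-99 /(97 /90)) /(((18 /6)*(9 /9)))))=-7372 /1485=-4.96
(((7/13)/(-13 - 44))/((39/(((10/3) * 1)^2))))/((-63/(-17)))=-1700/2340819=-0.00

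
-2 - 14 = -16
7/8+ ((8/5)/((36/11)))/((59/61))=29321/21240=1.38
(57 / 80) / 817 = 3 / 3440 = 0.00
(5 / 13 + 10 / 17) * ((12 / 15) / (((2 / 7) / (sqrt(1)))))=2.72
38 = 38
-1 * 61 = -61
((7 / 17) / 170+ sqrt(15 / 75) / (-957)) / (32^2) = 7 / 2959360 - sqrt(5) / 4899840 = 0.00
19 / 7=2.71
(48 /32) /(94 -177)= -3 /166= -0.02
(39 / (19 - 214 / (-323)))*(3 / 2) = 12597 / 4234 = 2.98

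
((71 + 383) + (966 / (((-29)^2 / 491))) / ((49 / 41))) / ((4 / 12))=16352328 / 5887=2777.70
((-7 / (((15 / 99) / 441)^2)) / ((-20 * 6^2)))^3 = 4469734919671572786994143 / 8000000000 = 558716864958946.60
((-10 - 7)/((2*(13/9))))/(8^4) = -153/106496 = -0.00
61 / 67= 0.91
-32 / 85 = -0.38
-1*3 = -3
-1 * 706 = -706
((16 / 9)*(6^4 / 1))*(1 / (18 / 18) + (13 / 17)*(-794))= -23742720 / 17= -1396630.59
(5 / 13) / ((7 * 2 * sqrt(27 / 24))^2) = 10 / 5733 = 0.00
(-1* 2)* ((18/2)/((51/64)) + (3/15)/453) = -22.59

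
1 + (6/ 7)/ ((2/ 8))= 31/ 7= 4.43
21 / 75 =7 / 25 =0.28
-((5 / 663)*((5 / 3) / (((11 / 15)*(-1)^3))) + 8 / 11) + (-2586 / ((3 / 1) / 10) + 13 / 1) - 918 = -69471004 / 7293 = -9525.71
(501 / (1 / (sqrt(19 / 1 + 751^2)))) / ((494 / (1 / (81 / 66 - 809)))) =-11022 * sqrt(141005) / 4389437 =-0.94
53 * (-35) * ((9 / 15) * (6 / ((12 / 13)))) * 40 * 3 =-868140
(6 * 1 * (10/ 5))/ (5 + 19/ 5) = 15/ 11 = 1.36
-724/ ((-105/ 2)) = 1448/ 105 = 13.79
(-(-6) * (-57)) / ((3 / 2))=-228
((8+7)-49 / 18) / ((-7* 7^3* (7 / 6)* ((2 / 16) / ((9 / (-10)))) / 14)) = 5304 / 12005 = 0.44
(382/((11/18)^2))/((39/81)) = 3341736/1573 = 2124.43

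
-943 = -943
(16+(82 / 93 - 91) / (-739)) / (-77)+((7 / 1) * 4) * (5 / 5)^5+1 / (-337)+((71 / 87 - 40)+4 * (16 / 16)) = -127507701355 / 17239503589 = -7.40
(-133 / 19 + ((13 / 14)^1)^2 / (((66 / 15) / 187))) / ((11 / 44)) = 11621 / 98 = 118.58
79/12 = 6.58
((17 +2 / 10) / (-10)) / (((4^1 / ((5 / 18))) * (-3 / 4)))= 43 / 270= 0.16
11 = 11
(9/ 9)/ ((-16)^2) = 1/ 256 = 0.00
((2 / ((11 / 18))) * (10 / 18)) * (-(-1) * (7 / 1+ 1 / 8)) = 285 / 22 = 12.95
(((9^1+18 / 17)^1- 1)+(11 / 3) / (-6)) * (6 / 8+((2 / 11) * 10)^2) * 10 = 2306525 / 6732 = 342.62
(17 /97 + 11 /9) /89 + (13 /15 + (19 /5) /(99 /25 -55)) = 400490137 /495706860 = 0.81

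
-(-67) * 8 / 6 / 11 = 268 / 33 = 8.12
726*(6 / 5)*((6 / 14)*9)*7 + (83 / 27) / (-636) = 2019632849 / 85860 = 23522.40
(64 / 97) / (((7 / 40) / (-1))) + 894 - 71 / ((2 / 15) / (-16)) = 6389546 / 679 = 9410.23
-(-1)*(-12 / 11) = -12 / 11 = -1.09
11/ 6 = 1.83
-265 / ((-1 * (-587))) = -265 / 587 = -0.45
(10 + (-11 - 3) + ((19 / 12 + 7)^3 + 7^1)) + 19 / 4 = 1106119 / 1728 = 640.12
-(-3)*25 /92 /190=15 /3496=0.00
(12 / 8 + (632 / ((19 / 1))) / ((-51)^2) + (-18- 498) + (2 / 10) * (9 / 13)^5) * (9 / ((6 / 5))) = -94397055649393 / 24465238356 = -3858.42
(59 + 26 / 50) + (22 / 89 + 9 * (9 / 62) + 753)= 112301459 / 137950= 814.07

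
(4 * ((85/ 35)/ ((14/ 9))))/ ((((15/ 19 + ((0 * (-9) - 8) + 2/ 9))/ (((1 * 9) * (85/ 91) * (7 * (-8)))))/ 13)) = 64047024/ 11711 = 5468.96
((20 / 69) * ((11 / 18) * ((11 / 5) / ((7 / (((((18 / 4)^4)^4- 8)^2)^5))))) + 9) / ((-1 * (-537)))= 8250662823965506302504023643999184264309370966207675930877895359159567862181663277656962441722632325648142717989133854696440823898286890016563571291761279 / 243688590756098756226905103479863956272900708317003776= 33857403000961046245145460000000000000000000000000000000000000000000000000000000000000000000000000000.00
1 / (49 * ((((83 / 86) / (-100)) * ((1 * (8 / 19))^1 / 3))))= -61275 / 4067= -15.07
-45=-45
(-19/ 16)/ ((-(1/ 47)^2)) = 2623.19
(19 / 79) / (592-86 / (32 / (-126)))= 0.00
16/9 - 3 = -11/9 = -1.22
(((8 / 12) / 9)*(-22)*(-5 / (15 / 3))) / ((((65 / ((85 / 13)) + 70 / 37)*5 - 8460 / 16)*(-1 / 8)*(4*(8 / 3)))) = 27676 / 10633275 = 0.00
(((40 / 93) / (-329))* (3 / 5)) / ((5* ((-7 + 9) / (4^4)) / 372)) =-12288 / 1645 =-7.47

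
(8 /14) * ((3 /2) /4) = 3 /14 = 0.21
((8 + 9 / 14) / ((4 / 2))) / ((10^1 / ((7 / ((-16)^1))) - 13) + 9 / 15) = -605 / 4936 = -0.12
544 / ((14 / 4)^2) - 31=657 / 49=13.41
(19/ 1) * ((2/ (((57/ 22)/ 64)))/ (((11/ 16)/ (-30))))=-40960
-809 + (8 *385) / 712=-71616 / 89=-804.67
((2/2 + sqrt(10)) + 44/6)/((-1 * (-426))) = sqrt(10)/426 + 25/1278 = 0.03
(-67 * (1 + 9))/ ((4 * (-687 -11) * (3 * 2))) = 335/ 8376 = 0.04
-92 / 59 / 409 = -92 / 24131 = -0.00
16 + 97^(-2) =150545 / 9409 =16.00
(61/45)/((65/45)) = 61/65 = 0.94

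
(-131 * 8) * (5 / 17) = -5240 / 17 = -308.24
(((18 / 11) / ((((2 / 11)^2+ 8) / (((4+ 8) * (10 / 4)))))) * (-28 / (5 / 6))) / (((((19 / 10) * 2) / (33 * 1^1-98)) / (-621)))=-41441400 / 19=-2181126.32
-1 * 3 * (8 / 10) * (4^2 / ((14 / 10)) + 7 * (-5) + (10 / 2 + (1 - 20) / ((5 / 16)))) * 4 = 761.97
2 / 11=0.18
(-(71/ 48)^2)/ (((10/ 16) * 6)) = -5041/ 8640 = -0.58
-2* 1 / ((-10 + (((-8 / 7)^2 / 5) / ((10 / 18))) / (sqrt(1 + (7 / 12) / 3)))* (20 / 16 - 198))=-1290537500 / 1267216296217 - 8467200* sqrt(43) / 1267216296217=-0.00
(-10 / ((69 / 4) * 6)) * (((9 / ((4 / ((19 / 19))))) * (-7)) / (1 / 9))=315 / 23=13.70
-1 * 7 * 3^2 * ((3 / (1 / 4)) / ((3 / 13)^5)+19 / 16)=-166350037 / 144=-1155208.59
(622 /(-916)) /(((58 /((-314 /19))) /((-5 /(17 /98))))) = -11962615 /2145043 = -5.58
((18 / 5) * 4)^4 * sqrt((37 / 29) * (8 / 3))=17915904 * sqrt(6438) / 18125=79311.51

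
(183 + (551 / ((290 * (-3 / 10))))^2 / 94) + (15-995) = -673901 / 846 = -796.57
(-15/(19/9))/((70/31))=-837/266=-3.15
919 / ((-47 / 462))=-424578 / 47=-9033.57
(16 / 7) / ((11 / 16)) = 256 / 77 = 3.32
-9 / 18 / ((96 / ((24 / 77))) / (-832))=104 / 77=1.35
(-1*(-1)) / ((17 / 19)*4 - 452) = -19 / 8520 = -0.00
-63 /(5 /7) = -441 /5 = -88.20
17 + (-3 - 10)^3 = -2180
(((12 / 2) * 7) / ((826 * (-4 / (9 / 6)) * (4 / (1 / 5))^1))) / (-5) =0.00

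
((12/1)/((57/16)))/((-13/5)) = -320/247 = -1.30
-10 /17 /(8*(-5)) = 1 /68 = 0.01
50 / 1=50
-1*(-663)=663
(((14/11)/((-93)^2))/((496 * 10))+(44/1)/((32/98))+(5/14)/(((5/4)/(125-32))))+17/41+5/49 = 76713355675643/474012942480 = 161.84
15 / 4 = 3.75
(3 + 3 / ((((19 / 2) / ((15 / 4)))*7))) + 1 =1109 / 266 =4.17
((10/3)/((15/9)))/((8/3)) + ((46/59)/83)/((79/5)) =0.75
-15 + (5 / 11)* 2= -155 / 11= -14.09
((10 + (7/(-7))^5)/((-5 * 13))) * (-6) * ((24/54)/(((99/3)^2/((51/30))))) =0.00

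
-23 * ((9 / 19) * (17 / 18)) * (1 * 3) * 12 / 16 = -3519 / 152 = -23.15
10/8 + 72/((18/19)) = 309/4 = 77.25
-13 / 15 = -0.87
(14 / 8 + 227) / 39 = 305 / 52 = 5.87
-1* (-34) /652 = 17 /326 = 0.05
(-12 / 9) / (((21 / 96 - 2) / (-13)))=-1664 / 171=-9.73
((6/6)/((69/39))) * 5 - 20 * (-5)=2365/23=102.83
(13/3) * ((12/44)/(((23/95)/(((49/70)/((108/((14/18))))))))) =12103/491832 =0.02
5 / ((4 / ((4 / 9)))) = 5 / 9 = 0.56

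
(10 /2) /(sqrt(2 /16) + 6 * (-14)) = -3360 /56447 - 10 * sqrt(2) /56447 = -0.06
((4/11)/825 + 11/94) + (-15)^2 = 225.12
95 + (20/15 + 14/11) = 3221/33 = 97.61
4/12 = 1/3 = 0.33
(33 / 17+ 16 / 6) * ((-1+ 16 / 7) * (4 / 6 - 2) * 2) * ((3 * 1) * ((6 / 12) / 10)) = -282 / 119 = -2.37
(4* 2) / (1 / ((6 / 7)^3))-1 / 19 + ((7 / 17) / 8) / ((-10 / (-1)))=44230659 / 8863120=4.99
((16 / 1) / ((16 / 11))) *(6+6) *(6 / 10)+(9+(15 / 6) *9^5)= 1477107 / 10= 147710.70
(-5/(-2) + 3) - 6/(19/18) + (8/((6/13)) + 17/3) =867/38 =22.82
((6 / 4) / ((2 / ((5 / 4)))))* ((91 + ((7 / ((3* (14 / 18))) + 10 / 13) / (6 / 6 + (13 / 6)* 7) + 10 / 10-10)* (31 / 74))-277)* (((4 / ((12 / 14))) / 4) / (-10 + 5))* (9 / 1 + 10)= 2353981497 / 2986048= 788.33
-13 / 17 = -0.76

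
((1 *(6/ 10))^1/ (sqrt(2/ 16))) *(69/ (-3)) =-138 *sqrt(2)/ 5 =-39.03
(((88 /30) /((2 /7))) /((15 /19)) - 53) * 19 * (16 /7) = -2735696 /1575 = -1736.95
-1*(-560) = 560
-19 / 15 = -1.27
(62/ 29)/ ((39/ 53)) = 3286/ 1131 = 2.91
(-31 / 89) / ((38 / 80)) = -1240 / 1691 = -0.73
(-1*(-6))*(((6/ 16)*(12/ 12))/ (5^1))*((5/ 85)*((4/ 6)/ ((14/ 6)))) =9/ 1190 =0.01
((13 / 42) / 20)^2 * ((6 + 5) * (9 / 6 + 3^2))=1859 / 67200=0.03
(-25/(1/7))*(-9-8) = 2975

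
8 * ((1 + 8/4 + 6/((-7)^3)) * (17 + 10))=220968/343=644.22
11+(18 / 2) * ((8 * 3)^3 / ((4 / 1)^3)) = 1955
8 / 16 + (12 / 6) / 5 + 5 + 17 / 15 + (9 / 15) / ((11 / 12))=2537 / 330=7.69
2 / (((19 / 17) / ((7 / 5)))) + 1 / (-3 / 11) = -331 / 285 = -1.16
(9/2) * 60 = 270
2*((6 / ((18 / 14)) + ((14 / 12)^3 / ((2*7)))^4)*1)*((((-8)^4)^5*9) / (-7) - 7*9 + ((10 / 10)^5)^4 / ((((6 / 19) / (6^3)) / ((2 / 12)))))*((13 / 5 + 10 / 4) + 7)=-9717744952237783724565578926903 / 58047528960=-167410140041175384506.25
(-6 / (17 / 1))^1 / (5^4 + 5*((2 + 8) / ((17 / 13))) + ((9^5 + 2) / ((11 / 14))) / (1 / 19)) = -66 / 267152647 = -0.00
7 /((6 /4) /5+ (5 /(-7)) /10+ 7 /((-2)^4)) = 3920 /373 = 10.51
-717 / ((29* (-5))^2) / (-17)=717 / 357425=0.00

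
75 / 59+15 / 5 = 252 / 59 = 4.27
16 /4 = 4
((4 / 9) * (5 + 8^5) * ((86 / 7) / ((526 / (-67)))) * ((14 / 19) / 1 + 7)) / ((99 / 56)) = -148049012384 / 1484109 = -99756.16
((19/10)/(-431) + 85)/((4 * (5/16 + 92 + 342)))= 732662/14975095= 0.05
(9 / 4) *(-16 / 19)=-36 / 19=-1.89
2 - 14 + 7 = -5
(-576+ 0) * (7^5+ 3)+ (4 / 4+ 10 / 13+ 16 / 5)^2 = -40908711671 / 4225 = -9682535.31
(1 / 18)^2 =0.00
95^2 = 9025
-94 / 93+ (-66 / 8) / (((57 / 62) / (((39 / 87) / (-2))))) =205093 / 204972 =1.00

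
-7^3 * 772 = -264796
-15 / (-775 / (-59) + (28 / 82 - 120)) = 12095 / 85893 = 0.14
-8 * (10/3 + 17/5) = -808/15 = -53.87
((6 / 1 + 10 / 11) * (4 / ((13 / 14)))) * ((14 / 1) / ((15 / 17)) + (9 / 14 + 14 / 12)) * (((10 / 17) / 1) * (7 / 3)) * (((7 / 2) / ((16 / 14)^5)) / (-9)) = -453772193 / 3150576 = -144.03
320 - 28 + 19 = 311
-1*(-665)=665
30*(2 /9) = 20 /3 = 6.67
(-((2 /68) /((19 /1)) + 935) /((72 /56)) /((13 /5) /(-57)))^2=49657319772025 /195364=254178455.46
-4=-4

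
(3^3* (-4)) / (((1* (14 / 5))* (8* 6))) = -45 / 56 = -0.80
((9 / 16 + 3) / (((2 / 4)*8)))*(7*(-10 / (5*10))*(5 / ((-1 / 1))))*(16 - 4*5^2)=-8379 / 16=-523.69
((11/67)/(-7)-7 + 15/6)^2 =20.46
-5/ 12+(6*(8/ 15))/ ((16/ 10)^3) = 35/ 96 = 0.36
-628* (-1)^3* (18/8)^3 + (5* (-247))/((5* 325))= 2861021/400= 7152.55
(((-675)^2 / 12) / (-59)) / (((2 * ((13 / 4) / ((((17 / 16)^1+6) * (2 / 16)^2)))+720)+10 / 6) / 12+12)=-154456875 / 18492311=-8.35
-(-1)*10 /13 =10 /13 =0.77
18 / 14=9 / 7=1.29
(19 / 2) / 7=19 / 14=1.36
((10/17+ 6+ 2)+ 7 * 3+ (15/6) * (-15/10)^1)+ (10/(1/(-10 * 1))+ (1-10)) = -5655/68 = -83.16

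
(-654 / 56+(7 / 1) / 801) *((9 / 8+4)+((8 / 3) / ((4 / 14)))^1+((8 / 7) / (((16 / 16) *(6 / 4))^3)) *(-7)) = -97625663 / 692064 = -141.06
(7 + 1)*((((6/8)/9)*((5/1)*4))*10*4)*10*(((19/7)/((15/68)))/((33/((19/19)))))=4134400/2079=1988.65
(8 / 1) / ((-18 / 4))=-16 / 9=-1.78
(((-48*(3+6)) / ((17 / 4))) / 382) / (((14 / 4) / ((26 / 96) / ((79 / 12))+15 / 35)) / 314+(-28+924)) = -15659808 / 52732030057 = -0.00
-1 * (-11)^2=-121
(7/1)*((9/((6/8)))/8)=10.50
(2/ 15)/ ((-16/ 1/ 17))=-17/ 120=-0.14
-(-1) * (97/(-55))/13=-97/715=-0.14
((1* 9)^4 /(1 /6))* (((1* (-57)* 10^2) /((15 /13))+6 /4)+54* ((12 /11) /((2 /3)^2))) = -2081103273 /11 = -189191206.64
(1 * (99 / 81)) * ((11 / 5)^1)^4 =161051 / 5625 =28.63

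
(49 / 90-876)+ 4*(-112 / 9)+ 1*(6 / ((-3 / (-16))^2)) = -22637 / 30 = -754.57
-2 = -2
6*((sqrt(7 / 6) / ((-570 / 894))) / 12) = -149*sqrt(42) / 1140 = -0.85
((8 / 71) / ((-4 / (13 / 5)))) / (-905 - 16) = 0.00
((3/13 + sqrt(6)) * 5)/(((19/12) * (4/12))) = 540/247 + 180 * sqrt(6)/19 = 25.39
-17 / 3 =-5.67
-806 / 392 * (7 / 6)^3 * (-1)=3.27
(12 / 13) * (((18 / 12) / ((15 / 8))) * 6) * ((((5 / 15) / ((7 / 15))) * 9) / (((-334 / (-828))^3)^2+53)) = 13050797284904896512 / 24285922774483786507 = 0.54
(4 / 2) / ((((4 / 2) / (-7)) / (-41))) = 287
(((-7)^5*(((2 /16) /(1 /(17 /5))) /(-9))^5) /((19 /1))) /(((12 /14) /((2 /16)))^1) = 167044756193 /5514515251200000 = 0.00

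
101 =101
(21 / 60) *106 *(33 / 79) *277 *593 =2011047423 / 790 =2545629.65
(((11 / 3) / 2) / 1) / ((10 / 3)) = 11 / 20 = 0.55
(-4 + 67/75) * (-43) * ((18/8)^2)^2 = 21911553/6400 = 3423.68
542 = 542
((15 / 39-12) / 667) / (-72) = 151 / 624312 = 0.00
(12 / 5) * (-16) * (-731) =140352 / 5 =28070.40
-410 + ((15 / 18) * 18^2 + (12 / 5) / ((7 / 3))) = -138.97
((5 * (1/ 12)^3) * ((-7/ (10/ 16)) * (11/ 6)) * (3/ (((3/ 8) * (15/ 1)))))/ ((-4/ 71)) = 5467/ 9720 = 0.56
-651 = -651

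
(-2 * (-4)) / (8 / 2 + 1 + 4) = 8 / 9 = 0.89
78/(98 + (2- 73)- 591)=-13/94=-0.14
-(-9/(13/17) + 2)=127/13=9.77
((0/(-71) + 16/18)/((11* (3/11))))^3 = 512/19683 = 0.03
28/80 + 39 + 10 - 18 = 627/20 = 31.35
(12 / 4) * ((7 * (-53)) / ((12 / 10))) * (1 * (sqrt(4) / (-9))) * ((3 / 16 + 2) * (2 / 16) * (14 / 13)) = 454475 / 7488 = 60.69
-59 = -59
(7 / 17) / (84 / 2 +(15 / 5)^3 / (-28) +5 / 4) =49 / 5032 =0.01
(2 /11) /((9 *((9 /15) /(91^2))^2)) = 3428748050 /891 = 3848202.08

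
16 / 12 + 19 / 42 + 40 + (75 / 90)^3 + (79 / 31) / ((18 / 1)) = 42.51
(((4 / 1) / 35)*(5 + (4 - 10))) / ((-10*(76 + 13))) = 2 / 15575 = 0.00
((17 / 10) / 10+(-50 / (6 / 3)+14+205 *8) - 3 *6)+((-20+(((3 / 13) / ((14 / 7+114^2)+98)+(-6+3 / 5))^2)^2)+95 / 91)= 8977227028060257558391558247 / 3675412873866200696320000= 2442.51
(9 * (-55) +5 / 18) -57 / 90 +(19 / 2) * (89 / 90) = -87473 / 180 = -485.96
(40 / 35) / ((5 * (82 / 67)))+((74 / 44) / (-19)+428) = 256786169 / 599830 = 428.10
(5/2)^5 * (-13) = -40625/32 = -1269.53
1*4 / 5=4 / 5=0.80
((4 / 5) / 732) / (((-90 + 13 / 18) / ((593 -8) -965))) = 456 / 98027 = 0.00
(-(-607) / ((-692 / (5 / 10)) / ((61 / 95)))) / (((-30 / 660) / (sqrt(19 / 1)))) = 407297*sqrt(19) / 65740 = 27.01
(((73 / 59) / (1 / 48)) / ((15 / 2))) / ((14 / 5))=1168 / 413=2.83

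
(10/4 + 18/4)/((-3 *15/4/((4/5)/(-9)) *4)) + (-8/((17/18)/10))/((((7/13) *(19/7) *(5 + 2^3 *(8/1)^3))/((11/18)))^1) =4641148/894120525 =0.01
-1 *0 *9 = 0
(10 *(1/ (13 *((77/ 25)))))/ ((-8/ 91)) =-125/ 44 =-2.84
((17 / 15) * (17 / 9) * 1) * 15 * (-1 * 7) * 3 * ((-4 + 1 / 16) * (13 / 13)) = 42483 / 16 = 2655.19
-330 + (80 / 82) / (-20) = -330.05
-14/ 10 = -7/ 5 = -1.40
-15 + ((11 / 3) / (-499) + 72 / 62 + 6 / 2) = -503333 / 46407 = -10.85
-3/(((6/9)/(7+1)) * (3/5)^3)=-500/3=-166.67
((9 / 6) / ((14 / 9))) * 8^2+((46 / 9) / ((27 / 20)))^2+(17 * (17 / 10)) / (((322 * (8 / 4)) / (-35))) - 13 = 4675677529 / 76055112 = 61.48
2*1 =2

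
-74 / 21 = -3.52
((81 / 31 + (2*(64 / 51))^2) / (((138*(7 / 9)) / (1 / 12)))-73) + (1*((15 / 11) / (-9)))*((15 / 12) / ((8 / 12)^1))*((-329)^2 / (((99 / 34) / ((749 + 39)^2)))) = -11772007606181254177 / 1795168584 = -6557605626.07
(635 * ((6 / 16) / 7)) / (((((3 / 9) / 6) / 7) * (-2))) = -17145 / 8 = -2143.12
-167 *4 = -668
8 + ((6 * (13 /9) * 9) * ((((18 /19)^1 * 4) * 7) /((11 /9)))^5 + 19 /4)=599128305633538989411 /1595112880196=375602449.88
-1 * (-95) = 95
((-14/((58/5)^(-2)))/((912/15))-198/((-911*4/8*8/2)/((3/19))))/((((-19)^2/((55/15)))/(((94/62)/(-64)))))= 2771164979/371913636480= 0.01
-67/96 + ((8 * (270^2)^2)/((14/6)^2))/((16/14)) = 4591650239531/672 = 6832812856.44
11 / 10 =1.10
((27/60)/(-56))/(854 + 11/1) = -9/968800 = -0.00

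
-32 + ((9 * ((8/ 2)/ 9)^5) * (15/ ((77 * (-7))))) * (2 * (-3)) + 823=310818661/ 392931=791.03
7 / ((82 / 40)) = 140 / 41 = 3.41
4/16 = 1/4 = 0.25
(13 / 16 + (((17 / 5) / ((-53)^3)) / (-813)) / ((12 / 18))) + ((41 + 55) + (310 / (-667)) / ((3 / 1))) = 624266286751451 / 6458534373360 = 96.66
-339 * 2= -678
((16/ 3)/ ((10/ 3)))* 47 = 376/ 5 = 75.20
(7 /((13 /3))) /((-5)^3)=-21 /1625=-0.01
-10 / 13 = -0.77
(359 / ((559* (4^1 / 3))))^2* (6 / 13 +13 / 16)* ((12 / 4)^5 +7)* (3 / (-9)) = -24.63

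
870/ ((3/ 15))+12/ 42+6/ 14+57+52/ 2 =31036/ 7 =4433.71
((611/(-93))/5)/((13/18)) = -282/155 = -1.82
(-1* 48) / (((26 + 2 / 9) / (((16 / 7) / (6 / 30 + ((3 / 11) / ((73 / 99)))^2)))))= -23021280 / 1853131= -12.42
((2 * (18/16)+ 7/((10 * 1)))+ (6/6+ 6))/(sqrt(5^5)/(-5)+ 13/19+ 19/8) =-1149424 * sqrt(5)/2671775 - 703266/2671775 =-1.23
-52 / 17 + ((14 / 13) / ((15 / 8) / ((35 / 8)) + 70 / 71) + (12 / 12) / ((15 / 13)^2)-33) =-1207625878 / 34956675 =-34.55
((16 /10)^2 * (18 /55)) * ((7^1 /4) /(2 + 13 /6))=12096 /34375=0.35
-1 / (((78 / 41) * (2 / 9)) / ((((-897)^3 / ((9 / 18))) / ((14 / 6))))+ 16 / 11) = -225347647239 / 327778395830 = -0.69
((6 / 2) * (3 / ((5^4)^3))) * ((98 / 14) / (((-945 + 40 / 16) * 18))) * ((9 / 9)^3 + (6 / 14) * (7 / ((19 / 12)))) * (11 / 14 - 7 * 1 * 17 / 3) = 17963 / 10492675781250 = 0.00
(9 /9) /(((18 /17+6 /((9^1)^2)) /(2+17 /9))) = 357 /104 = 3.43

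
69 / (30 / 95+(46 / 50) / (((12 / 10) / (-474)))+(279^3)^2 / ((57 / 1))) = 0.00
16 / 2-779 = -771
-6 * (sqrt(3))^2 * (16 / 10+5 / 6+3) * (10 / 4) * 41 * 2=-20049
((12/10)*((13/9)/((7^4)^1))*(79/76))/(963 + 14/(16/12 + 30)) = 48269/61971586740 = 0.00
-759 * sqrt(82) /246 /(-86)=253 * sqrt(82) /7052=0.32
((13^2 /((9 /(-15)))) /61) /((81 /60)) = -16900 /4941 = -3.42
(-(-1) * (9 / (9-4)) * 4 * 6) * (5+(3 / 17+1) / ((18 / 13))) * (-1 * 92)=-395232 / 17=-23248.94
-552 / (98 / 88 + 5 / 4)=-3036 / 13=-233.54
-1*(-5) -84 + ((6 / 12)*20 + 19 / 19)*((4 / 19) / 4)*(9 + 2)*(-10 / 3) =-5713 / 57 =-100.23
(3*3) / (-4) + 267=1059 / 4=264.75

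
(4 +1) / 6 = 5 / 6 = 0.83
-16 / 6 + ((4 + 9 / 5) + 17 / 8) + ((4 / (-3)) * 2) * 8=-643 / 40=-16.08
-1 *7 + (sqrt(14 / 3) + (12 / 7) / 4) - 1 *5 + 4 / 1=-53 / 7 + sqrt(42) / 3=-5.41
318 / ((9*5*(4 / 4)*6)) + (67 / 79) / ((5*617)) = 2583982 / 2193435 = 1.18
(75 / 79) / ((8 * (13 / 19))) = 1425 / 8216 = 0.17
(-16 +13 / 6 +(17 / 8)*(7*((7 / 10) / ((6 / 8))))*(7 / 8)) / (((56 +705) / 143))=-115687 / 365280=-0.32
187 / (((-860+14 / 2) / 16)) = -3.51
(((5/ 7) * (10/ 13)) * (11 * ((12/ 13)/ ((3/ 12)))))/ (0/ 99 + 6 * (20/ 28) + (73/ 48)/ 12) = 15206400/ 3006679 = 5.06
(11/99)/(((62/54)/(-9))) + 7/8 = 1/248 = 0.00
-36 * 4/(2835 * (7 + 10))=-16/5355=-0.00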